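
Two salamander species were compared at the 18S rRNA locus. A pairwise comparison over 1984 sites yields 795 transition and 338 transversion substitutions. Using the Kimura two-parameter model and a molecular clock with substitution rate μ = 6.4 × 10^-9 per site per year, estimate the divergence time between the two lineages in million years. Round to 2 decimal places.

P = 795/1984 ≈ 0.400706 and Q = 338/1984 ≈ 0.170363.
Under the Kimura two-parameter model, d = −½ ln(1 − 2P − Q) − ¼ ln(1 − 2Q).
1 − 2P − Q = 0.028225, giving −½ ln(0.028225) = 1.783774.
1 − 2Q = 0.659274, giving −¼ ln(0.659274) = 0.104154.
d = 1.783774 + 0.104154 = 1.887928.
Under a molecular clock d = 2μt, so t = d/(2μ) = 1.887928 / (2 × 6.4 × 10^-9) = 147.49 million years.

147.49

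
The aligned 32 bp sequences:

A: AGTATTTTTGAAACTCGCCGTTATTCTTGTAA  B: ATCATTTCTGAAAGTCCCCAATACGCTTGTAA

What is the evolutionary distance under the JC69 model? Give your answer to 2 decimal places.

0.35

The sequences differ at 9 of 32 sites (2, 3, 8, 14, 17, 20, 21, 24, 25), so p = 9/32 = 0.28125.
d = −(3/4) ln(1 − 4p/3) = −0.75 ln(1 − 0.375) = −0.75 ln(0.625)
  = −0.75 × (-0.470004) = 0.352503 substitutions/site.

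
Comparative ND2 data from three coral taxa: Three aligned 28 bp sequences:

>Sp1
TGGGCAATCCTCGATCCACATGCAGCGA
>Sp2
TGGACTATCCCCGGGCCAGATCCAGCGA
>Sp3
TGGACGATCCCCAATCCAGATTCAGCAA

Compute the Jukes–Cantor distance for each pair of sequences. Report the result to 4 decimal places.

Sp1–Sp2: 7/28 sites differ → p = 0.25, d = −0.75 ln(1 − 0.333333) = 0.304098 ≈ 0.3041.
Sp1–Sp3: 7/28 sites differ → p = 0.25, d = −0.75 ln(1 − 0.333333) = 0.304098 ≈ 0.3041.
Sp2–Sp3: 6/28 sites differ → p ≈ 0.214286, d = −0.75 ln(1 − 0.285715) = 0.252355 ≈ 0.2524.

d(Sp1,Sp2) = 0.3041, d(Sp1,Sp3) = 0.3041, d(Sp2,Sp3) = 0.2524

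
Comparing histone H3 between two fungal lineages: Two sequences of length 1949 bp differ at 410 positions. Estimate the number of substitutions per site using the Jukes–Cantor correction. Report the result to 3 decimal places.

p = 410/1949 ≈ 0.210364.
d = −(3/4) ln(1 − 4p/3) = −0.75 ln(1 − 0.280485) = −0.75 ln(0.719515)
  = −0.75 × (-0.329178) = 0.246884 substitutions/site.

0.247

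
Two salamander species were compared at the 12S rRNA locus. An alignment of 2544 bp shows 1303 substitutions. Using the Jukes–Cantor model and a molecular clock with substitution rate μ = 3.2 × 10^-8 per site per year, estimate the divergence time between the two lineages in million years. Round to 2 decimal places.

p = 1303/2544 ≈ 0.512186.
d = −(3/4) ln(1 − 4p/3) = −0.75 ln(1 − 0.682915) = −0.75 ln(0.317085)
  = −0.75 × (-1.148585) = 0.861439 substitutions/site.
Under a molecular clock d = 2μt, so t = d/(2μ) = 0.861439 / (2 × 3.2 × 10^-8) = 13.46 million years.

13.46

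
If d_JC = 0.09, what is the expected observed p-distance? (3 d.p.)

p = (3/4)(1 − e^(−4d/3)) = 0.75 × (1 − e^(-0.12)) = 0.75 × (1 − 0.886920) = 0.084810.

0.085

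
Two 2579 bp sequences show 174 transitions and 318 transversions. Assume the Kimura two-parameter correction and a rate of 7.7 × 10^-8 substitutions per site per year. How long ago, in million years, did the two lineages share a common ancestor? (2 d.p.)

1.43

P = 174/2579 ≈ 0.067468 and Q = 318/2579 ≈ 0.123304.
Under the Kimura two-parameter model, d = −½ ln(1 − 2P − Q) − ¼ ln(1 − 2Q).
1 − 2P − Q = 0.74176, giving −½ ln(0.74176) = 0.149365.
1 − 2Q = 0.753392, giving −¼ ln(0.753392) = 0.070792.
d = 0.149365 + 0.070792 = 0.220157.
Under a molecular clock d = 2μt, so t = d/(2μ) = 0.220157 / (2 × 7.7 × 10^-8) = 1.43 million years.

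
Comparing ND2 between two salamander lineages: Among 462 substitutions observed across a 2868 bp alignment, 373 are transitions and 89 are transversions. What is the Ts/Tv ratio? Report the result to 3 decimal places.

4.191

R = 373/89 = 4.191011… ≈ 4.191 (to 3 d.p.).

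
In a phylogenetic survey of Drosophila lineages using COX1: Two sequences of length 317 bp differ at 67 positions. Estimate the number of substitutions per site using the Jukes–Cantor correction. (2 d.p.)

p = 67/317 ≈ 0.211356.
d = −(3/4) ln(1 − 4p/3) = −0.75 ln(1 − 0.281808) = −0.75 ln(0.718192)
  = −0.75 × (-0.331018) = 0.248264 substitutions/site.

0.25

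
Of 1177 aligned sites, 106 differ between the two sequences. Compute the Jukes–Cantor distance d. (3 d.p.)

p = 106/1177 ≈ 0.090059.
d = −(3/4) ln(1 − 4p/3) = −0.75 ln(1 − 0.120079) = −0.75 ln(0.879921)
  = −0.75 × (-0.127923) = 0.095942 substitutions/site.

0.096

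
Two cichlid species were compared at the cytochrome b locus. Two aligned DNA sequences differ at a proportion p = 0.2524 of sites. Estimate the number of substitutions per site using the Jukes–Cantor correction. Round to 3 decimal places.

0.308

d = −(3/4) ln(1 − 4p/3) = −0.75 ln(1 − 0.336533) = −0.75 ln(0.663467)
  = −0.75 × (-0.410276) = 0.307707 substitutions/site.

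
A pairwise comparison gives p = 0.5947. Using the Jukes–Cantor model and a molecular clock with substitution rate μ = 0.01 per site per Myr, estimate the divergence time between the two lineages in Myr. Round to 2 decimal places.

d = −(3/4) ln(1 − 4p/3) = −0.75 ln(1 − 0.792933) = −0.75 ln(0.207067)
  = −0.75 × (-1.574713) = 1.181035 substitutions/site.
Under a molecular clock d = 2μt, so t = d/(2μ) = 1.181035 / (2 × 0.01) = 59.05 Myr.

59.05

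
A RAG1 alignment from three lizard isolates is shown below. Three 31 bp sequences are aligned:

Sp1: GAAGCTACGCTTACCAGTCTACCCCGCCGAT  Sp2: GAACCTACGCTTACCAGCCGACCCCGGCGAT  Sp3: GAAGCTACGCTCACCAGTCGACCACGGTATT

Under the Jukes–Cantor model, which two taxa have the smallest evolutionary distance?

Sp1 and Sp2

Sp1–Sp2: 4/31 differ, p = 0.129, d = 0.142.
Sp1–Sp3: 7/31 differ, p = 0.226, d = 0.269.
Sp2–Sp3: 7/31 differ, p = 0.226, d = 0.269.
The smallest distance is between Sp1 and Sp2.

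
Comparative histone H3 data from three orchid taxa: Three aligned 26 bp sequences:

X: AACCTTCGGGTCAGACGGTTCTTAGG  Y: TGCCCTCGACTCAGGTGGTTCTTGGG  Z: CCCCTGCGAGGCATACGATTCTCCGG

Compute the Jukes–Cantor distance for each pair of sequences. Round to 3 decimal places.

X–Y: 8/26 sites differ → p ≈ 0.307692, d = −0.75 ln(1 − 0.410256) = 0.396050 ≈ 0.396.
X–Z: 9/26 sites differ → p ≈ 0.346154, d = −0.75 ln(1 − 0.461539) = 0.464280 ≈ 0.464.
Y–Z: 12/26 sites differ → p ≈ 0.461538, d = −0.75 ln(1 − 0.615384) = 0.716632 ≈ 0.717.

d(X,Y) = 0.396, d(X,Z) = 0.464, d(Y,Z) = 0.717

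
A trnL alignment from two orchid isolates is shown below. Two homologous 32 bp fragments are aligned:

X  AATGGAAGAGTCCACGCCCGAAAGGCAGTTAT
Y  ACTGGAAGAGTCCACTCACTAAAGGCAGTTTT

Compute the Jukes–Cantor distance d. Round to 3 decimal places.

0.175

The sequences differ at 5 of 32 sites (2, 16, 18, 20, 31), so p = 5/32 = 0.15625.
d = −(3/4) ln(1 − 4p/3) = −0.75 ln(1 − 0.208333) = −0.75 ln(0.791667)
  = −0.75 × (-0.233614) = 0.175211 substitutions/site.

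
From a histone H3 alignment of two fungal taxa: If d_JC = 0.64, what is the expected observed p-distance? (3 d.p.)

0.431

p = (3/4)(1 − e^(−4d/3)) = 0.75 × (1 − e^(-0.853333)) = 0.75 × (1 − 0.425993) = 0.430505.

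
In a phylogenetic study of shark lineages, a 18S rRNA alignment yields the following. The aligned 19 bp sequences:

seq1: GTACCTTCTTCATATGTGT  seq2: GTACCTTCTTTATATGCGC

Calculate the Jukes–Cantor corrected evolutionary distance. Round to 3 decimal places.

The sequences differ at 3 of 19 sites (11, 17, 19), so p = 3/19 ≈ 0.157895.
d = −(3/4) ln(1 − 4p/3) = −0.75 ln(1 − 0.210527) = −0.75 ln(0.789473)
  = −0.75 × (-0.236390) = 0.177293 substitutions/site.

0.177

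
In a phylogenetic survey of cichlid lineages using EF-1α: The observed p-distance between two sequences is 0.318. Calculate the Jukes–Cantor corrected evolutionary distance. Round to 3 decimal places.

0.414

d = −(3/4) ln(1 − 4p/3) = −0.75 ln(1 − 0.424) = −0.75 ln(0.576)
  = −0.75 × (-0.551648) = 0.413736 substitutions/site.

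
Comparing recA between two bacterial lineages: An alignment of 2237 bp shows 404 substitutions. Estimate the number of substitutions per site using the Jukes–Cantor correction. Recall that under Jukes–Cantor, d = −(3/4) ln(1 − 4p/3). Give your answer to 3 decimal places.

p = 404/2237 ≈ 0.180599.
d = −(3/4) ln(1 − 4p/3) = −0.75 ln(1 − 0.240799) = −0.75 ln(0.759201)
  = −0.75 × (-0.275489) = 0.206617 substitutions/site.

0.207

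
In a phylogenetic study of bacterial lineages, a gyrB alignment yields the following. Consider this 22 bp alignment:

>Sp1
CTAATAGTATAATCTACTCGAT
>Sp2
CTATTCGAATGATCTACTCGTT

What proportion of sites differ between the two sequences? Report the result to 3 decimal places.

0.227

The sequences differ at 5 of 22 positions (sites 4, 6, 8, 11, 21).
p = 5/22 = 0.227272… ≈ 0.227 (to 3 d.p.).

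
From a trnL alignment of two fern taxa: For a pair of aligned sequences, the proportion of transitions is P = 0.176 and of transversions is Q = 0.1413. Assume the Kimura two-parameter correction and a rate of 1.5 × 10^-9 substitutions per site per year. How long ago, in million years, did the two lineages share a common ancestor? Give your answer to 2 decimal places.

140.98

Under the Kimura two-parameter model, d = −½ ln(1 − 2P − Q) − ¼ ln(1 − 2Q).
1 − 2P − Q = 0.5067, giving −½ ln(0.5067) = 0.339918.
1 − 2Q = 0.7174, giving −¼ ln(0.7174) = 0.083030.
d = 0.339918 + 0.083030 = 0.422948.
Under a molecular clock d = 2μt, so t = d/(2μ) = 0.422948 / (2 × 1.5 × 10^-9) = 140.98 million years.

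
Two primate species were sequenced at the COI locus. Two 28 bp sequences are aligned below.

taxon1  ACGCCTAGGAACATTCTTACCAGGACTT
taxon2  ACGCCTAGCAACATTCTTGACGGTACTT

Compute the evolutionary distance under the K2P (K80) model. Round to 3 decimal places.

0.204

Of 28 sites, 2 differences are transitions and 3 are transversions, so P = 2/28 ≈ 0.071429 and Q = 3/28 ≈ 0.107143.
Under the Kimura two-parameter model, d = −½ ln(1 − 2P − Q) − ¼ ln(1 − 2Q).
1 − 2P − Q = 0.749999, giving −½ ln(0.749999) = 0.143842.
1 − 2Q = 0.785714, giving −¼ ln(0.785714) = 0.060291.
d = 0.143842 + 0.060291 = 0.204133.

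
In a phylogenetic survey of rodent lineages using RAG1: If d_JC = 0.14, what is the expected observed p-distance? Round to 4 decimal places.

p = (3/4)(1 − e^(−4d/3)) = 0.75 × (1 − e^(-0.186667)) = 0.75 × (1 − 0.829720) = 0.127710.

0.1277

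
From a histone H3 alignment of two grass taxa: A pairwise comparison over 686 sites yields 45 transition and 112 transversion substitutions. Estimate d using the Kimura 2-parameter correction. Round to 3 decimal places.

0.273

P = 45/686 ≈ 0.065598 and Q = 112/686 ≈ 0.163265.
Under the Kimura two-parameter model, d = −½ ln(1 − 2P − Q) − ¼ ln(1 − 2Q).
1 − 2P − Q = 0.705539, giving −½ ln(0.705539) = 0.174397.
1 − 2Q = 0.67347, giving −¼ ln(0.67347) = 0.098828.
d = 0.174397 + 0.098828 = 0.273225.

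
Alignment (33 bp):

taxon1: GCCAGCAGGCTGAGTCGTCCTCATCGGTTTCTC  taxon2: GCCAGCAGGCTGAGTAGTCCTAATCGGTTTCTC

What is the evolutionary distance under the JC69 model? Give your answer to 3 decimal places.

0.063

The sequences differ at 2 of 33 sites (16, 22), so p = 2/33 ≈ 0.060606.
d = −(3/4) ln(1 − 4p/3) = −0.75 ln(1 − 0.080808) = −0.75 ln(0.919192)
  = −0.75 × (-0.084260) = 0.063195 substitutions/site.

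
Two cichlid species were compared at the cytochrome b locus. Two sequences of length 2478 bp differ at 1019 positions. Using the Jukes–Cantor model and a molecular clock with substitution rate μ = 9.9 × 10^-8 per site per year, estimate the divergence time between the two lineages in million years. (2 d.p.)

3.01

p = 1019/2478 ≈ 0.411219.
d = −(3/4) ln(1 − 4p/3) = −0.75 ln(1 − 0.548292) = −0.75 ln(0.451708)
  = −0.75 × (-0.794719) = 0.596039 substitutions/site.
Under a molecular clock d = 2μt, so t = d/(2μ) = 0.596039 / (2 × 9.9 × 10^-8) = 3.01 million years.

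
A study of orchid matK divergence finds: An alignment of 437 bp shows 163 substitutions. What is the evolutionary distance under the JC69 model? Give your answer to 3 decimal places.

p = 163/437 ≈ 0.372998.
d = −(3/4) ln(1 − 4p/3) = −0.75 ln(1 − 0.497331) = −0.75 ln(0.502669)
  = −0.75 × (-0.687823) = 0.515867 substitutions/site.

0.516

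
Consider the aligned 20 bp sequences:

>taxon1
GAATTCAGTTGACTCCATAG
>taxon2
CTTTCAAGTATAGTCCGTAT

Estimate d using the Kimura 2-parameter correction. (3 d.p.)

0.861

Of 20 sites, 2 differences are transitions and 8 are transversions, so P = 2/20 = 0.1 and Q = 8/20 = 0.4.
Under the Kimura two-parameter model, d = −½ ln(1 − 2P − Q) − ¼ ln(1 − 2Q).
1 − 2P − Q = 0.4, giving −½ ln(0.4) = 0.458145.
1 − 2Q = 0.2, giving −¼ ln(0.2) = 0.402359.
d = 0.458145 + 0.402359 = 0.860504.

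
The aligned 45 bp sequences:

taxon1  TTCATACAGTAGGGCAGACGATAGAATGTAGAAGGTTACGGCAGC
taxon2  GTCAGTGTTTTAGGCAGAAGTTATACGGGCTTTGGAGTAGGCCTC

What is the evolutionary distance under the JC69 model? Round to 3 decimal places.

0.931

The sequences differ at 24 of 45 sites, so p = 24/45 ≈ 0.533333.
d = −(3/4) ln(1 − 4p/3) = −0.75 ln(1 − 0.711111) = −0.75 ln(0.288889)
  = −0.75 × (-1.241713) = 0.931285 substitutions/site.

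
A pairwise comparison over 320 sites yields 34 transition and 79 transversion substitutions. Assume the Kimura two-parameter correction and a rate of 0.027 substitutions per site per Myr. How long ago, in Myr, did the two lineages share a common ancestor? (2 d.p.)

8.85

P = 34/320 = 0.10625 and Q = 79/320 = 0.246875.
Under the Kimura two-parameter model, d = −½ ln(1 − 2P − Q) − ¼ ln(1 − 2Q).
1 − 2P − Q = 0.540625, giving −½ ln(0.540625) = 0.307515.
1 − 2Q = 0.50625, giving −¼ ln(0.50625) = 0.170181.
d = 0.307515 + 0.170181 = 0.477696.
Under a molecular clock d = 2μt, so t = d/(2μ) = 0.477696 / (2 × 0.027) = 8.85 Myr.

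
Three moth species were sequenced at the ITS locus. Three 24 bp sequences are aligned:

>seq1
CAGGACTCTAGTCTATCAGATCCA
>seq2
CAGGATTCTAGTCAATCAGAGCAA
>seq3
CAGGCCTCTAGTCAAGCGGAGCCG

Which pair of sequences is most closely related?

seq1–seq2: 4/24 differ, p = 0.167, d = 0.188.
seq1–seq3: 6/24 differ, p = 0.250, d = 0.304.
seq2–seq3: 6/24 differ, p = 0.250, d = 0.304.
The smallest distance is between seq1 and seq2.

seq1 and seq2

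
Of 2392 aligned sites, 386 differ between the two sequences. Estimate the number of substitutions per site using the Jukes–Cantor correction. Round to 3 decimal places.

0.182

p = 386/2392 ≈ 0.161371.
d = −(3/4) ln(1 − 4p/3) = −0.75 ln(1 − 0.215161) = −0.75 ln(0.784839)
  = −0.75 × (-0.242277) = 0.181708 substitutions/site.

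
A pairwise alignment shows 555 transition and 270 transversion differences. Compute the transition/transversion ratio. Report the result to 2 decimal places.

R = 555/270 = 2.055555… ≈ 2.06 (to 2 d.p.).

2.06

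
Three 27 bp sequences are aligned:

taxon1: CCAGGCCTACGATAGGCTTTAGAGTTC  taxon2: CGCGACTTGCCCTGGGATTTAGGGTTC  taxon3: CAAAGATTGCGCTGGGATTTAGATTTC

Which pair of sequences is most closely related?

taxon1–taxon2: 10/27 differ, p = 0.370, d = 0.511.
taxon1–taxon3: 9/27 differ, p = 0.333, d = 0.441.
taxon2–taxon3: 8/27 differ, p = 0.296, d = 0.377.
The smallest distance is between taxon2 and taxon3.

taxon2 and taxon3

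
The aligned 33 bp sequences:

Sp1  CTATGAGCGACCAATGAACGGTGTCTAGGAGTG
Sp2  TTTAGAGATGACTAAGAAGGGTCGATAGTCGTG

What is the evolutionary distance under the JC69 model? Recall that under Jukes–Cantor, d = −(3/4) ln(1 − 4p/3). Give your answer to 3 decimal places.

The sequences differ at 15 of 33 sites, so p = 15/33 ≈ 0.454545.
d = −(3/4) ln(1 − 4p/3) = −0.75 ln(1 − 0.60606) = −0.75 ln(0.39394)
  = −0.75 × (-0.931557) = 0.698668 substitutions/site.

0.699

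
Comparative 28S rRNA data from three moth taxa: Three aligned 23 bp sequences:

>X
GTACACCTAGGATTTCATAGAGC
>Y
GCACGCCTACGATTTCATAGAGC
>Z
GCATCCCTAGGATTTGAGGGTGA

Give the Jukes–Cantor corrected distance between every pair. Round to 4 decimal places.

d(X,Y) = 0.1433, d(X,Z) = 0.4674, d(Y,Z) = 0.4674

X–Y: 3/23 sites differ → p ≈ 0.130435, d = −0.75 ln(1 − 0.173913) = 0.143291 ≈ 0.1433.
X–Z: 8/23 sites differ → p ≈ 0.347826, d = −0.75 ln(1 − 0.463768) = 0.467391 ≈ 0.4674.
Y–Z: 8/23 sites differ → p ≈ 0.347826, d = −0.75 ln(1 − 0.463768) = 0.467391 ≈ 0.4674.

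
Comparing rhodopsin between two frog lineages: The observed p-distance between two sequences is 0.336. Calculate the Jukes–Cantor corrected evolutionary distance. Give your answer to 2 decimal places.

0.45

d = −(3/4) ln(1 − 4p/3) = −0.75 ln(1 − 0.448) = −0.75 ln(0.552)
  = −0.75 × (-0.594207) = 0.445655 substitutions/site.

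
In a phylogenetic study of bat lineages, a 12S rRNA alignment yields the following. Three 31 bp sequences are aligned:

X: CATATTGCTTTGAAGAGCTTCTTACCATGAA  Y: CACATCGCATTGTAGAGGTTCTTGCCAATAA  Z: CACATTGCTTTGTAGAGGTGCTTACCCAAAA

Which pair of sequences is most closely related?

X–Y: 8/31 differ, p = 0.258, d = 0.316.
X–Z: 7/31 differ, p = 0.226, d = 0.269.
Y–Z: 6/31 differ, p = 0.194, d = 0.224.
The smallest distance is between Y and Z.

Y and Z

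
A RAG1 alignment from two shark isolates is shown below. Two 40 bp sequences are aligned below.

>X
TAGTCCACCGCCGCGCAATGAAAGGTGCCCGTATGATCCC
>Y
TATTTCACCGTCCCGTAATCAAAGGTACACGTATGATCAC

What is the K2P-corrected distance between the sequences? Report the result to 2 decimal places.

0.27

Of 40 sites, 4 differences are transitions and 5 are transversions, so P = 4/40 = 0.1 and Q = 5/40 = 0.125.
Under the Kimura two-parameter model, d = −½ ln(1 − 2P − Q) − ¼ ln(1 − 2Q).
1 − 2P − Q = 0.675, giving −½ ln(0.675) = 0.196521.
1 − 2Q = 0.75, giving −¼ ln(0.75) = 0.071921.
d = 0.196521 + 0.071921 = 0.268442.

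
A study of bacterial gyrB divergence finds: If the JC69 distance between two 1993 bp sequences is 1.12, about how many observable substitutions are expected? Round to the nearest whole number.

1159

Invert JC69: p = (3/4)(1 − e^(−4d/3)) = 0.75 × (1 − e^(-1.493333)) = 0.75 × (1 − 0.224623) = 0.581533.
Expected differing sites = pL ≈ 0.581533 × 1993 = 1158.995269 ≈ 1159.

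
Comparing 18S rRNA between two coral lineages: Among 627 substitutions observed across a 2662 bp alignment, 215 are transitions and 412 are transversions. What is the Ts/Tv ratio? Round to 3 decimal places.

R = 215/412 = 0.521844… ≈ 0.522 (to 3 d.p.).

0.522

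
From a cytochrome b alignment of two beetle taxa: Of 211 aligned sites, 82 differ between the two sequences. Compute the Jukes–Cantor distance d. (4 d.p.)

p = 82/211 ≈ 0.388626.
d = −(3/4) ln(1 − 4p/3) = −0.75 ln(1 − 0.518168) = −0.75 ln(0.481832)
  = −0.75 × (-0.730160) = 0.547620 substitutions/site.

0.5476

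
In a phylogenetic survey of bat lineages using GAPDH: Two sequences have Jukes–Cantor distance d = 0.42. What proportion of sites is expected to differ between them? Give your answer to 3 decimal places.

p = (3/4)(1 − e^(−4d/3)) = 0.75 × (1 − e^(-0.56)) = 0.75 × (1 − 0.571209) = 0.321593.

0.322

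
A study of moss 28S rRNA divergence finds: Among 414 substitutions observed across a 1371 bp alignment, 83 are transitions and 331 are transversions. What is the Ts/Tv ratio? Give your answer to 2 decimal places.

R = 83/331 = 0.250755… ≈ 0.25 (to 2 d.p.).

0.25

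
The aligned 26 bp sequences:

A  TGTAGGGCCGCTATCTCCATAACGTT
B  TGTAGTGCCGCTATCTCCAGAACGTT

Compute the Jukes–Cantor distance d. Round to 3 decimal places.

0.081

The sequences differ at 2 of 26 sites (6, 20), so p = 2/26 ≈ 0.076923.
d = −(3/4) ln(1 − 4p/3) = −0.75 ln(1 − 0.102564) = −0.75 ln(0.897436)
  = −0.75 × (-0.108213) = 0.081160 substitutions/site.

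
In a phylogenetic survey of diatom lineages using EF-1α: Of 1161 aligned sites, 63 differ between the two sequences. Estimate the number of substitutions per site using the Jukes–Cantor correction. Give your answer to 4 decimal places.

0.0563

p = 63/1161 ≈ 0.054264.
d = −(3/4) ln(1 − 4p/3) = −0.75 ln(1 − 0.072352) = −0.75 ln(0.927648)
  = −0.75 × (-0.075103) = 0.056327 substitutions/site.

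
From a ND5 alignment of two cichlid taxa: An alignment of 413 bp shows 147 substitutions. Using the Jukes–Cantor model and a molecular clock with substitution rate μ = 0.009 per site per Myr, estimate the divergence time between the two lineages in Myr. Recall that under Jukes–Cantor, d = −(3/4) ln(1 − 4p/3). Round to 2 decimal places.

26.81

p = 147/413 ≈ 0.355932.
d = −(3/4) ln(1 − 4p/3) = −0.75 ln(1 − 0.474576) = −0.75 ln(0.525424)
  = −0.75 × (-0.643550) = 0.482663 substitutions/site.
Under a molecular clock d = 2μt, so t = d/(2μ) = 0.482663 / (2 × 0.009) = 26.81 Myr.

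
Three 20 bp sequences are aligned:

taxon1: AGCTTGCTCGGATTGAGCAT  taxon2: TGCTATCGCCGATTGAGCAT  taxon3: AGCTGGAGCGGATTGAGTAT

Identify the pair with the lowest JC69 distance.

taxon1 and taxon3

taxon1–taxon2: 5/20 differ, p = 0.250, d = 0.304.
taxon1–taxon3: 4/20 differ, p = 0.200, d = 0.233.
taxon2–taxon3: 6/20 differ, p = 0.300, d = 0.383.
The smallest distance is between taxon1 and taxon3.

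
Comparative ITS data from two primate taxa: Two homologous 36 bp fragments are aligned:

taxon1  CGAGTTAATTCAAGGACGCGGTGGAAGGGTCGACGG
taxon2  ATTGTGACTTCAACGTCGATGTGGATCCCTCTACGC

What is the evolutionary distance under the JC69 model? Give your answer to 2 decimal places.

0.61

The sequences differ at 15 of 36 sites, so p = 15/36 ≈ 0.416667.
d = −(3/4) ln(1 − 4p/3) = −0.75 ln(1 − 0.555556) = −0.75 ln(0.444444)
  = −0.75 × (-0.810931) = 0.608198 substitutions/site.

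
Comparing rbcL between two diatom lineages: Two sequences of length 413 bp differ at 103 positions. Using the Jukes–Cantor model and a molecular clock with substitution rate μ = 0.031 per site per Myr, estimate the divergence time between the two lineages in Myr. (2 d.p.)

4.89

p = 103/413 ≈ 0.249395.
d = −(3/4) ln(1 − 4p/3) = −0.75 ln(1 − 0.332527) = −0.75 ln(0.667473)
  = −0.75 × (-0.404256) = 0.303192 substitutions/site.
Under a molecular clock d = 2μt, so t = d/(2μ) = 0.303192 / (2 × 0.031) = 4.89 Myr.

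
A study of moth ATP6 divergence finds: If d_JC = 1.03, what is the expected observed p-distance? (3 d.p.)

p = (3/4)(1 − e^(−4d/3)) = 0.75 × (1 − e^(-1.373333)) = 0.75 × (1 − 0.253261) = 0.560054.

0.560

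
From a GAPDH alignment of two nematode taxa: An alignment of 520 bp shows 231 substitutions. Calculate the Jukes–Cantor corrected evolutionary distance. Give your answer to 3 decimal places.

0.673

p = 231/520 ≈ 0.444231.
d = −(3/4) ln(1 − 4p/3) = −0.75 ln(1 − 0.592308) = −0.75 ln(0.407692)
  = −0.75 × (-0.897243) = 0.672932 substitutions/site.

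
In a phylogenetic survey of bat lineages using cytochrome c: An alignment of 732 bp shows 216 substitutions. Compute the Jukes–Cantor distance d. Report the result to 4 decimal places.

p = 216/732 ≈ 0.295082.
d = −(3/4) ln(1 − 4p/3) = −0.75 ln(1 − 0.393443) = −0.75 ln(0.606557)
  = −0.75 × (-0.499957) = 0.374968 substitutions/site.

0.3750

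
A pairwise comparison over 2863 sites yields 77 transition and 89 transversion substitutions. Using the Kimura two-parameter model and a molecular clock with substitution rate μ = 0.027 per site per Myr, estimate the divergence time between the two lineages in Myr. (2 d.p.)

P = 77/2863 ≈ 0.026895 and Q = 89/2863 ≈ 0.031086.
Under the Kimura two-parameter model, d = −½ ln(1 − 2P − Q) − ¼ ln(1 − 2Q).
1 − 2P − Q = 0.915124, giving −½ ln(0.915124) = 0.044348.
1 − 2Q = 0.937828, giving −¼ ln(0.937828) = 0.016047.
d = 0.044348 + 0.016047 = 0.060395.
Under a molecular clock d = 2μt, so t = d/(2μ) = 0.060395 / (2 × 0.027) = 1.12 Myr.

1.12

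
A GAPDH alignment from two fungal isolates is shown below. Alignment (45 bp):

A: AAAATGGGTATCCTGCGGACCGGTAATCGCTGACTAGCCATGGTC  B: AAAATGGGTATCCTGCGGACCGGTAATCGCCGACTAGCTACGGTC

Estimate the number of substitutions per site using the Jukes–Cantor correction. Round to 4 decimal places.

The sequences differ at 3 of 45 sites (31, 39, 41), so p = 3/45 ≈ 0.066667.
d = −(3/4) ln(1 − 4p/3) = −0.75 ln(1 − 0.088889) = −0.75 ln(0.911111)
  = −0.75 × (-0.093091) = 0.069818 substitutions/site.

0.0698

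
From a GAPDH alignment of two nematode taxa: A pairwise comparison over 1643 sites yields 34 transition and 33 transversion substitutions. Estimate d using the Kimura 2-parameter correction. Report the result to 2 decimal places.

P = 34/1643 ≈ 0.020694 and Q = 33/1643 ≈ 0.020085.
Under the Kimura two-parameter model, d = −½ ln(1 − 2P − Q) − ¼ ln(1 − 2Q).
1 − 2P − Q = 0.938527, giving −½ ln(0.938527) = 0.031722.
1 − 2Q = 0.95983, giving −¼ ln(0.95983) = 0.010250.
d = 0.031722 + 0.010250 = 0.041972.

0.04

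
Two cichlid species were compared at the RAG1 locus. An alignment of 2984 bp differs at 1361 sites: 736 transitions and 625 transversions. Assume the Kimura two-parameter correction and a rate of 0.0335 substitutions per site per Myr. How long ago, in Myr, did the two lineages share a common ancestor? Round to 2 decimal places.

11.08

P = 736/2984 ≈ 0.246649 and Q = 625/2984 ≈ 0.20945.
Under the Kimura two-parameter model, d = −½ ln(1 − 2P − Q) − ¼ ln(1 − 2Q).
1 − 2P − Q = 0.297252, giving −½ ln(0.297252) = 0.606588.
1 − 2Q = 0.5811, giving −¼ ln(0.5811) = 0.135708.
d = 0.606588 + 0.135708 = 0.742296.
Under a molecular clock d = 2μt, so t = d/(2μ) = 0.742296 / (2 × 0.0335) = 11.08 Myr.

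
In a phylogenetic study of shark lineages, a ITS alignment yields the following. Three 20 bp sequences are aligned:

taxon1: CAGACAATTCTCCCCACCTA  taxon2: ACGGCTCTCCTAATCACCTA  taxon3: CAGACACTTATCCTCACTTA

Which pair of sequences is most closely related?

taxon1 and taxon3

taxon1–taxon2: 9/20 differ, p = 0.450, d = 0.687.
taxon1–taxon3: 4/20 differ, p = 0.200, d = 0.233.
taxon2–taxon3: 9/20 differ, p = 0.450, d = 0.687.
The smallest distance is between taxon1 and taxon3.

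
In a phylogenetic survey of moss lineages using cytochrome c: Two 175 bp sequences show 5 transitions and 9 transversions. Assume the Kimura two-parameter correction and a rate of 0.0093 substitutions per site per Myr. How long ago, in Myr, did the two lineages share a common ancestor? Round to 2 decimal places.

P = 5/175 ≈ 0.028571 and Q = 9/175 ≈ 0.051429.
Under the Kimura two-parameter model, d = −½ ln(1 − 2P − Q) − ¼ ln(1 − 2Q).
1 − 2P − Q = 0.891429, giving −½ ln(0.891429) = 0.057465.
1 − 2Q = 0.897142, giving −¼ ln(0.897142) = 0.027135.
d = 0.057465 + 0.027135 = 0.084600.
Under a molecular clock d = 2μt, so t = d/(2μ) = 0.084600 / (2 × 0.0093) = 4.55 Myr.

4.55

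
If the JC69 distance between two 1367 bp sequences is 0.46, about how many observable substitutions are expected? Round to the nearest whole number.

470

Invert JC69: p = (3/4)(1 − e^(−4d/3)) = 0.75 × (1 − e^(-0.613333)) = 0.75 × (1 − 0.541543) = 0.343843.
Expected differing sites = pL ≈ 0.343843 × 1367 = 470.033381 ≈ 470.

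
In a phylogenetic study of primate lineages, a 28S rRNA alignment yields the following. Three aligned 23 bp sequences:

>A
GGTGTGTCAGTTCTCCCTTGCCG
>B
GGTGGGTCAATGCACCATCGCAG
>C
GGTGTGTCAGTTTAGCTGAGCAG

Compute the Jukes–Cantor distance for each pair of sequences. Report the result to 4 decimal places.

d(A,B) = 0.3904, d(A,C) = 0.3904, d(B,C) = 0.4674

A–B: 7/23 sites differ → p ≈ 0.304348, d = −0.75 ln(1 − 0.405797) = 0.390401 ≈ 0.3904.
A–C: 7/23 sites differ → p ≈ 0.304348, d = −0.75 ln(1 − 0.405797) = 0.390401 ≈ 0.3904.
B–C: 8/23 sites differ → p ≈ 0.347826, d = −0.75 ln(1 − 0.463768) = 0.467391 ≈ 0.4674.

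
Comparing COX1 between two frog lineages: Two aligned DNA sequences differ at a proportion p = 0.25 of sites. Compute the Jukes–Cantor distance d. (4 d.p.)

0.3041

d = −(3/4) ln(1 − 4p/3) = −0.75 ln(1 − 0.333333) = −0.75 ln(0.666667)
  = −0.75 × (-0.405465) = 0.304099 substitutions/site.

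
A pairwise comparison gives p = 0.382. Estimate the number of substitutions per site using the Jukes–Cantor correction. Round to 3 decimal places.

d = −(3/4) ln(1 − 4p/3) = −0.75 ln(1 − 0.509333) = −0.75 ln(0.490667)
  = −0.75 × (-0.711990) = 0.533993 substitutions/site.

0.534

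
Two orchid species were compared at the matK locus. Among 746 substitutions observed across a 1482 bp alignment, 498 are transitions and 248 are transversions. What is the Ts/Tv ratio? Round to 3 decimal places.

2.008

R = 498/248 = 2.008064… ≈ 2.008 (to 3 d.p.).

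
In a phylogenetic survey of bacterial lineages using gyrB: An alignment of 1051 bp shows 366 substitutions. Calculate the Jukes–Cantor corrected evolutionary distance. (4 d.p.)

p = 366/1051 ≈ 0.34824.
d = −(3/4) ln(1 − 4p/3) = −0.75 ln(1 − 0.46432) = −0.75 ln(0.53568)
  = −0.75 × (-0.624218) = 0.468164 substitutions/site.

0.4682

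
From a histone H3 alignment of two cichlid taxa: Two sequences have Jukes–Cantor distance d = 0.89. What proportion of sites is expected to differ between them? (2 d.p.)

0.52

p = (3/4)(1 − e^(−4d/3)) = 0.75 × (1 − e^(-1.186667)) = 0.75 × (1 − 0.305237) = 0.521072.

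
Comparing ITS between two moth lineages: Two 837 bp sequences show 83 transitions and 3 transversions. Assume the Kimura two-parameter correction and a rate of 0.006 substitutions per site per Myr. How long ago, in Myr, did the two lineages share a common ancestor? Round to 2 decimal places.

P = 83/837 ≈ 0.099164 and Q = 3/837 ≈ 0.003584.
Under the Kimura two-parameter model, d = −½ ln(1 − 2P − Q) − ¼ ln(1 − 2Q).
1 − 2P − Q = 0.798088, giving −½ ln(0.798088) = 0.112768.
1 − 2Q = 0.992832, giving −¼ ln(0.992832) = 0.001798.
d = 0.112768 + 0.001798 = 0.114566.
Under a molecular clock d = 2μt, so t = d/(2μ) = 0.114566 / (2 × 0.006) = 9.55 Myr.

9.55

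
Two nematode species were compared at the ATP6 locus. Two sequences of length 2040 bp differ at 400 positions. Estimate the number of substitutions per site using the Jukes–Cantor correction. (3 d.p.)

0.227

p = 400/2040 ≈ 0.196078.
d = −(3/4) ln(1 − 4p/3) = −0.75 ln(1 − 0.261437) = −0.75 ln(0.738563)
  = −0.75 × (-0.303049) = 0.227287 substitutions/site.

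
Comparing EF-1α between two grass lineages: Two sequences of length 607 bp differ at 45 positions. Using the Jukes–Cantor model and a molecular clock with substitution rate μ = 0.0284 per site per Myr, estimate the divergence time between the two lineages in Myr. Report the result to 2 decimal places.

1.37

p = 45/607 ≈ 0.074135.
d = −(3/4) ln(1 − 4p/3) = −0.75 ln(1 − 0.098847) = −0.75 ln(0.901153)
  = −0.75 × (-0.104080) = 0.078060 substitutions/site.
Under a molecular clock d = 2μt, so t = d/(2μ) = 0.078060 / (2 × 0.0284) = 1.37 Myr.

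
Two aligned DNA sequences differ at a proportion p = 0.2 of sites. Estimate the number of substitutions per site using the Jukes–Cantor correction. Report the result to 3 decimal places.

d = −(3/4) ln(1 − 4p/3) = −0.75 ln(1 − 0.266667) = −0.75 ln(0.733333)
  = −0.75 × (-0.310155) = 0.232616 substitutions/site.

0.233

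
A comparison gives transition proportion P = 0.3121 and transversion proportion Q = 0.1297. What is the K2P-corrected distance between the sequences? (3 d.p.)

Under the Kimura two-parameter model, d = −½ ln(1 − 2P − Q) − ¼ ln(1 − 2Q).
1 − 2P − Q = 0.2461, giving −½ ln(0.2461) = 0.701009.
1 − 2Q = 0.7406, giving −¼ ln(0.7406) = 0.075074.
d = 0.701009 + 0.075074 = 0.776083.

0.776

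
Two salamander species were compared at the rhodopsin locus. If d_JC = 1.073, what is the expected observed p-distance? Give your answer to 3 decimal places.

0.571

p = (3/4)(1 − e^(−4d/3)) = 0.75 × (1 − e^(-1.430667)) = 0.75 × (1 − 0.239149) = 0.570638.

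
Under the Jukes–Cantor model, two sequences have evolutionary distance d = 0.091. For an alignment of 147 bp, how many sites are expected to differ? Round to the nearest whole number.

Invert JC69: p = (3/4)(1 − e^(−4d/3)) = 0.75 × (1 − e^(-0.121333)) = 0.75 × (1 − 0.885739) = 0.085696.
Expected differing sites = pL ≈ 0.085696 × 147 = 12.597312 ≈ 13.

13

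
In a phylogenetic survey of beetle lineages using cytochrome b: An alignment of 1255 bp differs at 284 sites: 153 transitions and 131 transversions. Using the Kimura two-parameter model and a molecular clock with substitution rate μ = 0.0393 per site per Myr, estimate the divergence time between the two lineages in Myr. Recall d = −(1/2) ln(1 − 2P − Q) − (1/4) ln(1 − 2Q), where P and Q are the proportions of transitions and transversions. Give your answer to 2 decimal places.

P = 153/1255 ≈ 0.121912 and Q = 131/1255 ≈ 0.104382.
Under the Kimura two-parameter model, d = −½ ln(1 − 2P − Q) − ¼ ln(1 − 2Q).
1 − 2P − Q = 0.651794, giving −½ ln(0.651794) = 0.214013.
1 − 2Q = 0.791236, giving −¼ ln(0.791236) = 0.058540.
d = 0.214013 + 0.058540 = 0.272553.
Under a molecular clock d = 2μt, so t = d/(2μ) = 0.272553 / (2 × 0.0393) = 3.47 Myr.

3.47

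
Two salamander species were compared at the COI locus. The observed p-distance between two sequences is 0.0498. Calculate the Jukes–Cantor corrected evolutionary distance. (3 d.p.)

0.052

d = −(3/4) ln(1 − 4p/3) = −0.75 ln(1 − 0.0664) = −0.75 ln(0.9336)
  = −0.75 × (-0.068707) = 0.051530 substitutions/site.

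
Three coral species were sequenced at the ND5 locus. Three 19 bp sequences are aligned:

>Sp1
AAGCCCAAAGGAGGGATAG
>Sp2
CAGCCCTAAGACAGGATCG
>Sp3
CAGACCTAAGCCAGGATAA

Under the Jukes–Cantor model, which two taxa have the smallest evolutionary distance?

Sp1–Sp2: 6/19 differ, p = 0.316, d = 0.410.
Sp1–Sp3: 7/19 differ, p = 0.368, d = 0.507.
Sp2–Sp3: 4/19 differ, p = 0.211, d = 0.247.
The smallest distance is between Sp2 and Sp3.

Sp2 and Sp3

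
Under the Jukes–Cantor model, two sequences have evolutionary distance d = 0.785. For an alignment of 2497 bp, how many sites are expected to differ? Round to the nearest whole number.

1215

Invert JC69: p = (3/4)(1 − e^(−4d/3)) = 0.75 × (1 − e^(-1.046667)) = 0.75 × (1 − 0.351106) = 0.486671.
Expected differing sites = pL ≈ 0.486671 × 2497 = 1215.217487 ≈ 1215.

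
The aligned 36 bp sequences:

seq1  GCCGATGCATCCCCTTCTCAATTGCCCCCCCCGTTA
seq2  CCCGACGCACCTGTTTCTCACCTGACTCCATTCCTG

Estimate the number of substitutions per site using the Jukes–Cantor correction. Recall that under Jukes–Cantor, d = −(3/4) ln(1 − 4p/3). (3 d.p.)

0.673

The sequences differ at 16 of 36 sites, so p = 16/36 ≈ 0.444444.
d = −(3/4) ln(1 − 4p/3) = −0.75 ln(1 − 0.592592) = −0.75 ln(0.407408)
  = −0.75 × (-0.897940) = 0.673455 substitutions/site.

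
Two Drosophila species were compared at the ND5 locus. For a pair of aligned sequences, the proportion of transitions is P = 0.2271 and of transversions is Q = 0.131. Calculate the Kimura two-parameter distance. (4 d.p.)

Under the Kimura two-parameter model, d = −½ ln(1 − 2P − Q) − ¼ ln(1 − 2Q).
1 − 2P − Q = 0.4148, giving −½ ln(0.4148) = 0.439979.
1 − 2Q = 0.738, giving −¼ ln(0.738) = 0.075953.
d = 0.439979 + 0.075953 = 0.515932.

0.5159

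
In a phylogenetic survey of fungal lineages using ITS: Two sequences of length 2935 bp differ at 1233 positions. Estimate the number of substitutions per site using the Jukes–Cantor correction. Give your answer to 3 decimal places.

p = 1233/2935 ≈ 0.420102.
d = −(3/4) ln(1 − 4p/3) = −0.75 ln(1 − 0.560136) = −0.75 ln(0.439864)
  = −0.75 × (-0.821290) = 0.615968 substitutions/site.

0.616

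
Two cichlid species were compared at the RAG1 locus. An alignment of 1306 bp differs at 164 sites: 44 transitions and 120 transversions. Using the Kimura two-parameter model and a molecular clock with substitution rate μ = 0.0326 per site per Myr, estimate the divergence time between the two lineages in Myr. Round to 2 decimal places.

P = 44/1306 ≈ 0.033691 and Q = 120/1306 ≈ 0.091884.
Under the Kimura two-parameter model, d = −½ ln(1 − 2P − Q) − ¼ ln(1 − 2Q).
1 − 2P − Q = 0.840734, giving −½ ln(0.840734) = 0.086740.
1 − 2Q = 0.816232, giving −¼ ln(0.816232) = 0.050764.
d = 0.086740 + 0.050764 = 0.137504.
Under a molecular clock d = 2μt, so t = d/(2μ) = 0.137504 / (2 × 0.0326) = 2.11 Myr.

2.11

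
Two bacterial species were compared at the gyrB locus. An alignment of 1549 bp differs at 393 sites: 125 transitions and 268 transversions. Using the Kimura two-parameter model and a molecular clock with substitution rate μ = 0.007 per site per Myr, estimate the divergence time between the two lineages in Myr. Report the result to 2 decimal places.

P = 125/1549 ≈ 0.080697 and Q = 268/1549 ≈ 0.173015.
Under the Kimura two-parameter model, d = −½ ln(1 − 2P − Q) − ¼ ln(1 − 2Q).
1 − 2P − Q = 0.665591, giving −½ ln(0.665591) = 0.203540.
1 − 2Q = 0.65397, giving −¼ ln(0.65397) = 0.106173.
d = 0.203540 + 0.106173 = 0.309713.
Under a molecular clock d = 2μt, so t = d/(2μ) = 0.309713 / (2 × 0.007) = 22.12 Myr.

22.12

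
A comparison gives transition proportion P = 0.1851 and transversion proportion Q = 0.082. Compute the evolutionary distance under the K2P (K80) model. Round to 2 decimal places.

Under the Kimura two-parameter model, d = −½ ln(1 − 2P − Q) − ¼ ln(1 − 2Q).
1 − 2P − Q = 0.5478, giving −½ ln(0.5478) = 0.300923.
1 − 2Q = 0.836, giving −¼ ln(0.836) = 0.044782.
d = 0.300923 + 0.044782 = 0.345705.

0.35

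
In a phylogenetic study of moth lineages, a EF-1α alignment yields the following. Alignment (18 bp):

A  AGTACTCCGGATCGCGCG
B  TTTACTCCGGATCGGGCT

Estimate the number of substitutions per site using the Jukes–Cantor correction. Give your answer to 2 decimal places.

The sequences differ at 4 of 18 sites (1, 2, 15, 18), so p = 4/18 ≈ 0.222222.
d = −(3/4) ln(1 − 4p/3) = −0.75 ln(1 − 0.296296) = −0.75 ln(0.703704)
  = −0.75 × (-0.351397) = 0.263548 substitutions/site.

0.26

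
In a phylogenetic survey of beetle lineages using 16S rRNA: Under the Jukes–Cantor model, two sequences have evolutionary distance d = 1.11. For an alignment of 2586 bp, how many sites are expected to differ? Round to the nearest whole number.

Invert JC69: p = (3/4)(1 − e^(−4d/3)) = 0.75 × (1 − e^(-1.48)) = 0.75 × (1 − 0.227638) = 0.579272.
Expected differing sites = pL ≈ 0.579272 × 2586 = 1497.997392 ≈ 1498.

1498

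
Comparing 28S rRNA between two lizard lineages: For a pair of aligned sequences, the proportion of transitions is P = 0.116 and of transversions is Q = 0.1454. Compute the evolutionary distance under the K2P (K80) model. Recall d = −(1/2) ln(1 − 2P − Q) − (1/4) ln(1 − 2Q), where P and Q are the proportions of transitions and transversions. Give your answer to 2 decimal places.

0.32

Under the Kimura two-parameter model, d = −½ ln(1 − 2P − Q) − ¼ ln(1 − 2Q).
1 − 2P − Q = 0.6226, giving −½ ln(0.6226) = 0.236926.
1 − 2Q = 0.7092, giving −¼ ln(0.7092) = 0.085904.
d = 0.236926 + 0.085904 = 0.322830.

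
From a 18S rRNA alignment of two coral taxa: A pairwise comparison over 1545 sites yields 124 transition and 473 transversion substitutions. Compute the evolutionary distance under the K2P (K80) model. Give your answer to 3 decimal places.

0.551

P = 124/1545 ≈ 0.080259 and Q = 473/1545 ≈ 0.306149.
Under the Kimura two-parameter model, d = −½ ln(1 − 2P − Q) − ¼ ln(1 − 2Q).
1 − 2P − Q = 0.533333, giving −½ ln(0.533333) = 0.314305.
1 − 2Q = 0.387702, giving −¼ ln(0.387702) = 0.236880.
d = 0.314305 + 0.236880 = 0.551185.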